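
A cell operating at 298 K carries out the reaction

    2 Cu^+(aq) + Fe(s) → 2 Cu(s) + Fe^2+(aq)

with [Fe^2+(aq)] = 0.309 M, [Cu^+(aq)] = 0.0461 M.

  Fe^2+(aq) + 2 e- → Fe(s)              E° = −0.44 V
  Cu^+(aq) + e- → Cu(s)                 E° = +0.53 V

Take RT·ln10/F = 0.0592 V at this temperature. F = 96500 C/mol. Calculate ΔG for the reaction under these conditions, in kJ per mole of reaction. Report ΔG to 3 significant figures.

−175 kJ/mol

E°cell = +0.53 − (−0.44) = +0.97 V; the balanced reaction transfers n = 2 electrons.
Here Q = [Fe^2+(aq)] / [Cu^+(aq)]^2 = 145 (log Q = 2.163), giving E = +0.97 − (0.0592/2)·(2.163) = +0.9060 V.
ΔG = −nFE = −(2)(96500)(+0.9060) J/mol = −175 kJ/mol.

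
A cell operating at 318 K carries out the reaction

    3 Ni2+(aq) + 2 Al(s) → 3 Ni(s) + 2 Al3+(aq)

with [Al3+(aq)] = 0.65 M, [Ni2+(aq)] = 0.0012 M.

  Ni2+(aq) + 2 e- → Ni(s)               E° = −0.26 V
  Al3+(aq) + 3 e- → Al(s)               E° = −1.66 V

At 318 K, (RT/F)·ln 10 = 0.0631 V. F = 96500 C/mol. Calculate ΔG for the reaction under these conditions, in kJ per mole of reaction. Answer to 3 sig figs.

E°cell = −0.26 − (−1.66) = +1.40 V; the balanced reaction transfers n = 6 electrons.
Here Q = [Al3+(aq)]^2 / [Ni2+(aq)]^3 = 2.45×10^8 (log Q = 8.388), giving E = +1.40 − (0.0631/6)·(8.388) = +1.3118 V.
Finally ΔG = −nFE = −(6)(96500 C/mol)(+1.3118 V) = −760 kJ/mol.

−760 kJ/mol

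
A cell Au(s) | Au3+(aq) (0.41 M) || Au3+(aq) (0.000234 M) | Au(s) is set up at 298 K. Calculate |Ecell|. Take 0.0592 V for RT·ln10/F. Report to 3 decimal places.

0.064 V

For a concentration cell E°cell = 0, since both electrodes use the same couple.
The compartment with the higher Au3+(aq) concentration (0.41 M) acts as the cathode; ions are reduced there and produced at the dilute (0.000234 M) anode.
With n = 3, Ecell = −(0.0592/3)·log([dilute]/[conc]) = −(0.0592/3)·log(0.000234/0.41) = +0.064 V.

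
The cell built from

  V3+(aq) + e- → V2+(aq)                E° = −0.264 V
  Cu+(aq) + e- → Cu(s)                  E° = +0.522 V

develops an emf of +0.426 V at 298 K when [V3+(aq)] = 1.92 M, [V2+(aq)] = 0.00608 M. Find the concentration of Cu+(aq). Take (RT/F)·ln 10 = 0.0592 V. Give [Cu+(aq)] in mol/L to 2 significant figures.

0.00026 M

Cu⁺/Cu is the cathode (higher E°); E°cell = +0.522 − (−0.264) = +0.786 V with n = 1.
Since E = E° − (0.0592/n)·log Q, log Q = n(E° − E)/0.0592 = 6.081.
For Cu+(aq) + V2+(aq) → Cu(s) + V3+(aq), the reaction quotient is Q = [V3+(aq)] / ([Cu+(aq)]·[V2+(aq)]).
Isolating [Cu+(aq)] in Q = 10^{6.081} yields log [Cu+(aq)] = −3.582, i.e. 0.00026 M.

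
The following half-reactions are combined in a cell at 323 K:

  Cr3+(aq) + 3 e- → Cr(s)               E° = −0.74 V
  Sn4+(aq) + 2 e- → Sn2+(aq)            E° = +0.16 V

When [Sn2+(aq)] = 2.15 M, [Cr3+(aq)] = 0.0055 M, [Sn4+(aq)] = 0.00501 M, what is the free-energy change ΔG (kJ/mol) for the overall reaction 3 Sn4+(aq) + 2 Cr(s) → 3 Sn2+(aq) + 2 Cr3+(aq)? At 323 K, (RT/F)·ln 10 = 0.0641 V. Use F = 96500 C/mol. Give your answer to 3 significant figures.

−500 kJ/mol

E°cell = +0.16 − (−0.74) = +0.90 V; the balanced reaction transfers n = 6 electrons.
The reaction quotient is ([Sn2+(aq)]^3·[Cr3+(aq)]^2) / [Sn4+(aq)]^3 = 2.39×10^3; by Nernst, E = +0.90 − (0.0641/6)(3.379) = +0.8639 V.
Finally ΔG = −nFE = −(6)(96500 C/mol)(+0.8639 V) = −500 kJ/mol.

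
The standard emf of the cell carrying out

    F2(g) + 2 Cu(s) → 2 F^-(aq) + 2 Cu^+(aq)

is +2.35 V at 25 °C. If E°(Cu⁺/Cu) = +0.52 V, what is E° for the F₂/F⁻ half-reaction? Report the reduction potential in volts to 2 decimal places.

In the reaction as written the F₂/F⁻ couple is reduced (cathode) and Cu⁺/Cu is oxidized (anode), so E°cell = E°(F₂/F⁻) − E°(Cu⁺/Cu).
E°(F₂/F⁻) = E°cell + E°(anode) = +2.35 + (+0.52) = +2.87 V.

+2.87 V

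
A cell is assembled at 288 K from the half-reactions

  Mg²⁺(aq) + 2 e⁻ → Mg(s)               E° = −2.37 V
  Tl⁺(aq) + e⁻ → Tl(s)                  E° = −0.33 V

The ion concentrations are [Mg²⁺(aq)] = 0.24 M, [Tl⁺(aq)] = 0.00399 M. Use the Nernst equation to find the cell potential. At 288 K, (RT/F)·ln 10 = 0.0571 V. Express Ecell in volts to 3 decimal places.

Tl⁺/Tl is reduced (cathode, E° = −0.33 V) and Mg²⁺/Mg is oxidized (anode).
The standard potential is −0.33 − (−2.37) = +2.04 V and the balanced reaction transfers n = 2 electrons.
For the overall reaction 2 Tl⁺(aq) + Mg(s) → 2 Tl(s) + Mg²⁺(aq), Q = [Mg²⁺(aq)] / [Tl⁺(aq)]^2 = 1.51×10^4, giving log Q = 4.178.
Applying E = E° − (RT ln10/nF)·log Q gives +2.04 − (0.0571/2)(4.178) = +1.921 V.

+1.921 V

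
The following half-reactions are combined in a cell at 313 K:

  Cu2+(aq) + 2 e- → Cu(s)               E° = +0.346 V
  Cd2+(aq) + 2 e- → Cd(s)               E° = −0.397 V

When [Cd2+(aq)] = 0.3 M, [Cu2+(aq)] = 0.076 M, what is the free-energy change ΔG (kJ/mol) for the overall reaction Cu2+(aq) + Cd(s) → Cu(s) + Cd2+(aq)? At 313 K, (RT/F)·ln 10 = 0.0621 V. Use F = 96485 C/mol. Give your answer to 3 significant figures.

E°cell = +0.346 − (−0.397) = +0.743 V; the balanced reaction transfers n = 2 electrons.
The reaction quotient is [Cd2+(aq)] / [Cu2+(aq)] = 3.95; by Nernst, E = +0.743 − (0.0621/2)(0.596) = +0.7245 V.
Then ΔG = −nFE = −2 × 96485 × +0.7245 J/mol = −140 kJ/mol.

−140 kJ/mol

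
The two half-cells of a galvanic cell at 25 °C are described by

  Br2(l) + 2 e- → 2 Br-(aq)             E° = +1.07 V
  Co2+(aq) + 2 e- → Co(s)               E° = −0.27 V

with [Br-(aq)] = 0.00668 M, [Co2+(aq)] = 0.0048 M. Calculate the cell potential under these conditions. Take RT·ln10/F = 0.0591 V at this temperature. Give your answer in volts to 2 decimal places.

Since E°(Br₂/Br⁻) > E°(Co²⁺/Co), Br₂/Br⁻ serves as the cathode.
E°cell = E°cat − E°an = +1.07 − (−0.27) = +1.34 V; n = 2.
The balanced reaction is Br2(l) + Co(s) → 2 Br-(aq) + Co2+(aq), so Q = [Br-(aq)]^2·[Co2+(aq)] = 2.14×10^−7 and log Q = −6.669.
E = E° − (0.0591/n)·log Q = +1.34 − (0.0591/2)(−6.669) = +1.54 V.

+1.54 V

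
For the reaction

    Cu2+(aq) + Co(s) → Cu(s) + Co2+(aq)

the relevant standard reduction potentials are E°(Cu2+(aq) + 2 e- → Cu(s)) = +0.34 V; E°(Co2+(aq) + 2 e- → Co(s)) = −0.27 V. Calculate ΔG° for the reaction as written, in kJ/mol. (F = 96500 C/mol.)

In the reaction as written Cu2+(aq) is reduced, so the Cu²⁺/Cu couple is the cathode and Co²⁺/Co is the anode.
E°cell = +0.34 − (−0.27) = +0.61 V; balancing electrons gives n = 2.
ΔG° = −nFE°cell = −(2)(96500)(+0.61) J/mol = −118 kJ/mol.

−118 kJ/mol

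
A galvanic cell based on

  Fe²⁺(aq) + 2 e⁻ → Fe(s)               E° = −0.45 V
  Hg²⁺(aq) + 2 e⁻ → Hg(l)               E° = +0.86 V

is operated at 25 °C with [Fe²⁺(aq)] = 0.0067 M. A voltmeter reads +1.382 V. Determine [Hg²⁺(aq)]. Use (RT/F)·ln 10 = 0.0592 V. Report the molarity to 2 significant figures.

Hg²⁺/Hg is the cathode (higher E°); E°cell = +0.86 − (−0.45) = +1.31 V with n = 2.
Since E = E° − (0.0592/n)·log Q, log Q = n(E° − E)/0.0592 = −2.432.
The balanced reaction is Hg²⁺(aq) + Fe(s) → Hg(l) + Fe²⁺(aq), so Q = [Fe²⁺(aq)] / [Hg²⁺(aq)].
Isolating [Hg²⁺(aq)] in Q = 10^{−2.432} yields log [Hg²⁺(aq)] = 0.258, i.e. 1.8 M.

1.8 M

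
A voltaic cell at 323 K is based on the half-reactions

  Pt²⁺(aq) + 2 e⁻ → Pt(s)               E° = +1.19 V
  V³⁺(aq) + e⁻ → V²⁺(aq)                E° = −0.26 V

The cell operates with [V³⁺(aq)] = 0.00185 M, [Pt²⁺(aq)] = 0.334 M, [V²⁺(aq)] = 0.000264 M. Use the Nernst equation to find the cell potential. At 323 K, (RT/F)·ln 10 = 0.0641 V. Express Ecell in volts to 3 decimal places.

Since E°(Pt²⁺/Pt) > E°(V³⁺/V²⁺), Pt²⁺/Pt serves as the cathode.
E°cell = +1.19 − (−0.26) = +1.45 V, with n = 2 electrons transferred.
The balanced reaction is Pt²⁺(aq) + 2 V²⁺(aq) → Pt(s) + 2 V³⁺(aq), so Q = [V³⁺(aq)]^2 / ([Pt²⁺(aq)]·[V²⁺(aq)]^2) = 147 and log Q = 2.167.
Applying E = E° − (RT ln10/nF)·log Q gives +1.45 − (0.0641/2)(2.167) = +1.381 V.

+1.381 V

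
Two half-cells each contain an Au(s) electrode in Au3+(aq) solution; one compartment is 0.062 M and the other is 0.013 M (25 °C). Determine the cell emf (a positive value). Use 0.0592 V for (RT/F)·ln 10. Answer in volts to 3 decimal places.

0.013 V

For a concentration cell E°cell = 0, since both electrodes use the same couple.
The compartment with the higher Au3+(aq) concentration (0.062 M) acts as the cathode; ions are reduced there and produced at the dilute (0.013 M) anode.
With n = 3, Ecell = −(0.0592/3)·log([dilute]/[conc]) = −(0.0592/3)·log(0.013/0.062) = +0.013 V.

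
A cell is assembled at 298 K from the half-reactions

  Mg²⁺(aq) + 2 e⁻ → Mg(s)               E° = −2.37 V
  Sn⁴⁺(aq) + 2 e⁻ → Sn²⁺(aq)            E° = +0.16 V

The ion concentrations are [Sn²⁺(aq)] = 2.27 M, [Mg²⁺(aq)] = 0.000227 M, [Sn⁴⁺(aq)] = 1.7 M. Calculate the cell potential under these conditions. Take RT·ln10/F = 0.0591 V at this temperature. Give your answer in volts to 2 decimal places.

+2.63 V

Since E°(Sn⁴⁺/Sn²⁺) > E°(Mg²⁺/Mg), Sn⁴⁺/Sn²⁺ serves as the cathode.
E°cell = +0.16 − (−2.37) = +2.53 V, with n = 2 electrons transferred.
The balanced reaction is Sn⁴⁺(aq) + Mg(s) → Sn²⁺(aq) + Mg²⁺(aq), so Q = ([Sn²⁺(aq)]·[Mg²⁺(aq)]) / [Sn⁴⁺(aq)] = 0.000303 and log Q = −3.518.
E = E° − (0.0591/n)·log Q = +2.53 − (0.0591/2)(−3.518) = +2.63 V.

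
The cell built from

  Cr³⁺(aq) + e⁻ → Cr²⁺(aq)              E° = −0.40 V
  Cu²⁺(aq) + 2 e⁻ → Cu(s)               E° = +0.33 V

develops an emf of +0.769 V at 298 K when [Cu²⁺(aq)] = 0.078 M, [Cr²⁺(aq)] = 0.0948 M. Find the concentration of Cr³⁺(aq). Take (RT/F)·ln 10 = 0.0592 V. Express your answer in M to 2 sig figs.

0.0058 M

With Cu²⁺/Cu at the cathode and Cr³⁺/Cr²⁺ at the anode, E°cell = +0.33 − (−0.40) = +0.73 V (n = 2).
Since E = E° − (0.0592/n)·log Q, log Q = n(E° − E)/0.0592 = −1.318.
For Cu²⁺(aq) + 2 Cr²⁺(aq) → Cu(s) + 2 Cr³⁺(aq), the reaction quotient is Q = [Cr³⁺(aq)]^2 / ([Cu²⁺(aq)]·[Cr²⁺(aq)]^2).
Isolating [Cr³⁺(aq)] in Q = 10^{−1.318} yields log [Cr³⁺(aq)] = −2.236, i.e. 0.0058 M.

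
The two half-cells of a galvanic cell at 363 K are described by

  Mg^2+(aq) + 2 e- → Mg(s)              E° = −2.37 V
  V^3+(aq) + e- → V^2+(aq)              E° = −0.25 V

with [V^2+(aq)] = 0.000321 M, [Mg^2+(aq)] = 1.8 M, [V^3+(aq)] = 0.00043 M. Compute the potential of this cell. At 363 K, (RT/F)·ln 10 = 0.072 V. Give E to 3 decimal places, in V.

+2.120 V

Since E°(V³⁺/V²⁺) > E°(Mg²⁺/Mg), V³⁺/V²⁺ serves as the cathode.
E°cell = E°cat − E°an = −0.25 − (−2.37) = +2.12 V; n = 2.
Balancing gives 2 V^3+(aq) + Mg(s) → 2 V^2+(aq) + Mg^2+(aq); hence Q = ([V^2+(aq)]^2·[Mg^2+(aq)]) / [V^3+(aq)]^2 = 1 (log Q = 0.001).
Applying E = E° − (RT ln10/nF)·log Q gives +2.12 − (0.072/2)(0.001) = +2.120 V.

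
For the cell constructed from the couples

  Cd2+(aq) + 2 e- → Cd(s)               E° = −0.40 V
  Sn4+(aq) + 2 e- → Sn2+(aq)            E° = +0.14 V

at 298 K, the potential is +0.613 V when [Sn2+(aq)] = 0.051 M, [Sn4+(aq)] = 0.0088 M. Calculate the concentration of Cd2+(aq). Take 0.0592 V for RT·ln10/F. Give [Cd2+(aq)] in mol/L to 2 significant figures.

0.00059 M

Sn⁴⁺/Sn²⁺ is the cathode (higher E°); E°cell = +0.14 − (−0.40) = +0.54 V with n = 2.
Rearranging E = E° − (0.0592/n)·log Q gives log Q = 2(+0.54 − (+0.613))/0.0592 = −2.466.
The balanced reaction is Sn4+(aq) + Cd(s) → Sn2+(aq) + Cd2+(aq), so Q = ([Sn2+(aq)]·[Cd2+(aq)]) / [Sn4+(aq)].
Solving for the unknown gives log [Cd2+(aq)] = −3.229, so [Cd2+(aq)] ≈ 0.00059 M.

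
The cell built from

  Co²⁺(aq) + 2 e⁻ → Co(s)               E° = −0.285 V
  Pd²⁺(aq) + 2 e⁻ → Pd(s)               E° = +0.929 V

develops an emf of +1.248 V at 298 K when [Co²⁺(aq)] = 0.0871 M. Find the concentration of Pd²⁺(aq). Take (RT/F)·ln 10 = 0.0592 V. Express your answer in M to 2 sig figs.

1.2 M

The Pd²⁺/Pd couple has the larger reduction potential, so it is the cathode: E°cell = +0.929 − (−0.285) = +1.214 V and n = 2.
Rearranging E = E° − (0.0592/n)·log Q gives log Q = 2(+1.214 − (+1.248))/0.0592 = −1.149.
The balanced reaction is Pd²⁺(aq) + Co(s) → Pd(s) + Co²⁺(aq), so Q = [Co²⁺(aq)] / [Pd²⁺(aq)].
Substituting the known concentrations and solving, log [Pd²⁺(aq)] = 0.089 and [Pd²⁺(aq)] = 1.2 M.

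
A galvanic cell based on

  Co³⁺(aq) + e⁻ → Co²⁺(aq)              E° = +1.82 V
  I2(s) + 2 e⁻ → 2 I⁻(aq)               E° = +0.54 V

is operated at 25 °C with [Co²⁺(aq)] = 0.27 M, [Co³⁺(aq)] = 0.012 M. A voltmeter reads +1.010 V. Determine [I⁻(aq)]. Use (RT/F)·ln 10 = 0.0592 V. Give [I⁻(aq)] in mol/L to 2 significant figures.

0.00062 M

Co³⁺/Co²⁺ is the cathode (higher E°); E°cell = +1.82 − (+0.54) = +1.28 V with n = 2.
Since E = E° − (0.0592/n)·log Q, log Q = n(E° − E)/0.0592 = 9.122.
The balanced reaction is 2 Co³⁺(aq) + 2 I⁻(aq) → 2 Co²⁺(aq) + I2(s), so Q = [Co²⁺(aq)]^2 / ([Co³⁺(aq)]^2·[I⁻(aq)]^2).
Isolating [I⁻(aq)] in Q = 10^{9.122} yields log [I⁻(aq)] = −3.209, i.e. 0.00062 M.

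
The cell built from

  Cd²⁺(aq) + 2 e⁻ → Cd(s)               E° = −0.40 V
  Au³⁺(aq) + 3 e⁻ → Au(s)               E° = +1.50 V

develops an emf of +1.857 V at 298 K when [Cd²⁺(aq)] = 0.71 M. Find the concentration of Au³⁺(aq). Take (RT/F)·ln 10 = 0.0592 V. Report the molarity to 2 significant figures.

The Au³⁺/Au couple has the larger reduction potential, so it is the cathode: E°cell = +1.50 − (−0.40) = +1.90 V and n = 6.
Since E = E° − (0.0592/n)·log Q, log Q = n(E° − E)/0.0592 = 4.358.
For 2 Au³⁺(aq) + 3 Cd(s) → 2 Au(s) + 3 Cd²⁺(aq), the reaction quotient is Q = [Cd²⁺(aq)]^3 / [Au³⁺(aq)]^2.
Substituting the known concentrations and solving, log [Au³⁺(aq)] = −2.402 and [Au³⁺(aq)] = 0.0040 M.

0.0040 M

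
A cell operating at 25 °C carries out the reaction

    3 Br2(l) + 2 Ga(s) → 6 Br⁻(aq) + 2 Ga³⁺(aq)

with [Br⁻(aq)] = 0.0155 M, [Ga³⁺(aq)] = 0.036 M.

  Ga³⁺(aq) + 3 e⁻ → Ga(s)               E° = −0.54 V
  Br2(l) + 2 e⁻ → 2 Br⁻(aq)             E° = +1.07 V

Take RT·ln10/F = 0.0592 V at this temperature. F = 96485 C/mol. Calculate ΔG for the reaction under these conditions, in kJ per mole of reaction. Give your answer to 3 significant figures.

E°cell = +1.07 − (−0.54) = +1.61 V; the balanced reaction transfers n = 6 electrons.
The reaction quotient is [Br⁻(aq)]^6·[Ga³⁺(aq)]^2 = 1.8×10^−14; by Nernst, E = +1.61 − (0.0592/6)(−13.745) = +1.7456 V.
ΔG = −nFE = −(6)(96485)(+1.7456) J/mol = −1010 kJ/mol.

−1010 kJ/mol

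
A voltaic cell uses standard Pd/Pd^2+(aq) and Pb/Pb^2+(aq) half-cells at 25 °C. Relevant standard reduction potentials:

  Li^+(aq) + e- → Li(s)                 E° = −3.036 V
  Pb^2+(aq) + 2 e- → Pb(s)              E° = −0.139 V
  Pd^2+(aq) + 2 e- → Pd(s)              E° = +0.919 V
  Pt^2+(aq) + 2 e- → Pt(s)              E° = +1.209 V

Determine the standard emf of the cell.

The Pd²⁺/Pd couple has the higher E°, so Pd ion is reduced (cathode) and Pb is oxidized (anode).
E°cell = E°(cathode) − E°(anode) = +0.919 − (−0.139) = +1.058 V.

+1.058 V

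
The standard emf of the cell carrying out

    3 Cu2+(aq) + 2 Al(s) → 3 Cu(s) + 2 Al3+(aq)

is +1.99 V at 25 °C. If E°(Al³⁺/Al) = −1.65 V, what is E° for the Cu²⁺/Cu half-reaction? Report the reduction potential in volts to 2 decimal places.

In the reaction as written the Cu²⁺/Cu couple is reduced (cathode) and Al³⁺/Al is oxidized (anode), so E°cell = E°(Cu²⁺/Cu) − E°(Al³⁺/Al).
E°(Cu²⁺/Cu) = E°cell + E°(anode) = +1.99 + (−1.65) = +0.34 V.

+0.34 V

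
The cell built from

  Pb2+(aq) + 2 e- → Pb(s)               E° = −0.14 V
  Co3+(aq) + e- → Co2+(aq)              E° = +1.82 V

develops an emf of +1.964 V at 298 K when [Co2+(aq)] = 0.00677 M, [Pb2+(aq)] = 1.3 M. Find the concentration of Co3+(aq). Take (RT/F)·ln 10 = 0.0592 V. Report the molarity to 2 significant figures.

Co³⁺/Co²⁺ is the cathode (higher E°); E°cell = +1.82 − (−0.14) = +1.96 V with n = 2.
Rearranging E = E° − (0.0592/n)·log Q gives log Q = 2(+1.96 − (+1.964))/0.0592 = −0.135.
Balancing electrons gives 2 Co3+(aq) + Pb(s) → 2 Co2+(aq) + Pb2+(aq); thus Q = ([Co2+(aq)]^2·[Pb2+(aq)]) / [Co3+(aq)]^2.
Isolating [Co3+(aq)] in Q = 10^{−0.135} yields log [Co3+(aq)] = −2.045, i.e. 0.0090 M.

0.0090 M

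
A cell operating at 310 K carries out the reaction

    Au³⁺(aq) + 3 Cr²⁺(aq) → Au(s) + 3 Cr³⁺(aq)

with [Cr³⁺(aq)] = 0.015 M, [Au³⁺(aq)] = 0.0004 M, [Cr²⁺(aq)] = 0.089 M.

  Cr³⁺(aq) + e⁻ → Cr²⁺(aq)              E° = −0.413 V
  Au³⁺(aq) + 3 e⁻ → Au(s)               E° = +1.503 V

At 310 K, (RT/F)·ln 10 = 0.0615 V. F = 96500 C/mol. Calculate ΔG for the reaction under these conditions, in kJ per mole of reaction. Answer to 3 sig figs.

E°cell = +1.503 − (−0.413) = +1.916 V; the balanced reaction transfers n = 3 electrons.
Here Q = [Cr³⁺(aq)]^3 / ([Au³⁺(aq)]·[Cr²⁺(aq)]^3) = 12 (log Q = 1.078), giving E = +1.916 − (0.0615/3)·(1.078) = +1.8939 V.
ΔG = −nFE = −(3)(96500)(+1.8939) J/mol = −548 kJ/mol.

−548 kJ/mol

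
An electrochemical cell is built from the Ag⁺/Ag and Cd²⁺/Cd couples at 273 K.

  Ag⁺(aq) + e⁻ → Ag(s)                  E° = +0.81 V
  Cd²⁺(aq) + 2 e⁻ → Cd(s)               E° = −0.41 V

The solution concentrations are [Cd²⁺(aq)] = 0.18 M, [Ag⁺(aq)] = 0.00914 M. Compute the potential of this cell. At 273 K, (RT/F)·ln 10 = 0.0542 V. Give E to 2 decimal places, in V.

+1.13 V

The Ag⁺/Ag couple has the more positive E°, so it is the cathode; Cd²⁺/Cd is the anode.
The standard potential is +0.81 − (−0.41) = +1.22 V and the balanced reaction transfers n = 2 electrons.
For the overall reaction 2 Ag⁺(aq) + Cd(s) → 2 Ag(s) + Cd²⁺(aq), Q = [Cd²⁺(aq)] / [Ag⁺(aq)]^2 = 2.15×10^3, giving log Q = 3.333.
Applying E = E° − (RT ln10/nF)·log Q gives +1.22 − (0.0542/2)(3.333) = +1.13 V.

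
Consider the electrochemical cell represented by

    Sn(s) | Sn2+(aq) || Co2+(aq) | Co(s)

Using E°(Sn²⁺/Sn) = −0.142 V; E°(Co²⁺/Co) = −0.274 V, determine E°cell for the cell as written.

−0.132 V

By convention the left-hand electrode in cell notation is the anode (oxidation) and the right-hand electrode is the cathode (reduction).
E°cell = E°(right) − E°(left) = −0.274 − (−0.142) = −0.132 V.
The negative sign shows that, as written, the cell would require an external voltage to drive the reaction.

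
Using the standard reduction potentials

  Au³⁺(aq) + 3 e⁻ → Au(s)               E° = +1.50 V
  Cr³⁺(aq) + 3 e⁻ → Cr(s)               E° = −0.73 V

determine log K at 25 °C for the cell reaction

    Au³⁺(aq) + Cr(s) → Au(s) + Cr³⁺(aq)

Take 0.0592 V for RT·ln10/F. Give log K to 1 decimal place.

log K = 113.0

The Au³⁺/Au couple is reduced (cathode); E°cell = +1.50 − (−0.73) = +2.23 V with n = 3.
At equilibrium E = 0, so log K = nE°cell / 0.0592 = (3)(+2.23) / 0.0592 = 113.0.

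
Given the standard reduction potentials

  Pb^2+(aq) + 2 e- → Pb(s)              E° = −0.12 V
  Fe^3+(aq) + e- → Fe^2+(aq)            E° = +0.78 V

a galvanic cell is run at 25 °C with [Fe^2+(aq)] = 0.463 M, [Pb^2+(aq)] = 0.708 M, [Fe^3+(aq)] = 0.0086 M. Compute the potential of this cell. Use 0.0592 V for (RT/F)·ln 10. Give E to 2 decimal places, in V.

+0.80 V

The Fe³⁺/Fe²⁺ couple has the more positive E°, so it is the cathode; Pb²⁺/Pb is the anode.
E°cell = E°cat − E°an = +0.78 − (−0.12) = +0.90 V; n = 2.
For the overall reaction 2 Fe^3+(aq) + Pb(s) → 2 Fe^2+(aq) + Pb^2+(aq), Q = ([Fe^2+(aq)]^2·[Pb^2+(aq)]) / [Fe^3+(aq)]^2 = 2.05×10^3, giving log Q = 3.312.
Applying E = E° − (RT ln10/nF)·log Q gives +0.90 − (0.0592/2)(3.312) = +0.80 V.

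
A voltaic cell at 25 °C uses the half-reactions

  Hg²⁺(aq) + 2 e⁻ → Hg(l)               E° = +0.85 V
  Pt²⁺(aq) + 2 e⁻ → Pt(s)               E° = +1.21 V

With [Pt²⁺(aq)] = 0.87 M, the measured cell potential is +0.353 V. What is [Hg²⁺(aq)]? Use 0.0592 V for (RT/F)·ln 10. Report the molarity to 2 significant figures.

1.5 M

The Pt²⁺/Pt couple has the larger reduction potential, so it is the cathode: E°cell = +1.21 − (+0.85) = +0.36 V and n = 2.
Rearranging E = E° − (0.0592/n)·log Q gives log Q = 2(+0.36 − (+0.353))/0.0592 = 0.236.
Balancing electrons gives Pt²⁺(aq) + Hg(l) → Pt(s) + Hg²⁺(aq); thus Q = [Hg²⁺(aq)] / [Pt²⁺(aq)].
Substituting the known concentrations and solving, log [Hg²⁺(aq)] = 0.176 and [Hg²⁺(aq)] = 1.5 M.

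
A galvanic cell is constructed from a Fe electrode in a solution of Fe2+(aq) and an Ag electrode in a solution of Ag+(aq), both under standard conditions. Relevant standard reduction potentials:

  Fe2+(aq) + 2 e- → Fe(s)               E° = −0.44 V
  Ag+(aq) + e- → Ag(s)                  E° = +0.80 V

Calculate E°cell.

+1.24 V

Of the two couples in this cell, the one with the more positive reduction potential is reduced at the cathode: here that is Ag⁺/Ag (+0.80 V); Fe²⁺/Fe (−0.44 V) is the anode.
E°cell = E°(cathode) − E°(anode) = +0.80 − (−0.44) = +1.24 V.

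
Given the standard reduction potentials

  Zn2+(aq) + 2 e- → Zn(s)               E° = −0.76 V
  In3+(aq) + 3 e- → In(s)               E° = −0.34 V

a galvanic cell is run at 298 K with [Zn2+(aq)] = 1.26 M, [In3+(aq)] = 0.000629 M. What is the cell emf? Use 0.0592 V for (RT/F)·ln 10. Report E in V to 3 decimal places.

Since E°(In³⁺/In) > E°(Zn²⁺/Zn), In³⁺/In serves as the cathode.
E°cell = −0.34 − (−0.76) = +0.42 V, with n = 6 electrons transferred.
Balancing gives 2 In3+(aq) + 3 Zn(s) → 2 In(s) + 3 Zn2+(aq); hence Q = [Zn2+(aq)]^3 / [In3+(aq)]^2 = 5.06×10^6 (log Q = 6.704).
Applying E = E° − (RT ln10/nF)·log Q gives +0.42 − (0.0592/6)(6.704) = +0.354 V.

+0.354 V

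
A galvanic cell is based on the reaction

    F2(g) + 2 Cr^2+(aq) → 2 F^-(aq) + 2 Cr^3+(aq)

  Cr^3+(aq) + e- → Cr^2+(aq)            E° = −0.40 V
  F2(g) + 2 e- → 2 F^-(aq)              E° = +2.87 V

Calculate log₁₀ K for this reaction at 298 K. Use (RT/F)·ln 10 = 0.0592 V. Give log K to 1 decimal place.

The F₂/F⁻ couple is reduced (cathode); E°cell = +2.87 − (−0.40) = +3.27 V with n = 2.
At equilibrium E = 0, so log K = nE°cell / 0.0592 = (2)(+3.27) / 0.0592 = 110.5.

log K = 110.5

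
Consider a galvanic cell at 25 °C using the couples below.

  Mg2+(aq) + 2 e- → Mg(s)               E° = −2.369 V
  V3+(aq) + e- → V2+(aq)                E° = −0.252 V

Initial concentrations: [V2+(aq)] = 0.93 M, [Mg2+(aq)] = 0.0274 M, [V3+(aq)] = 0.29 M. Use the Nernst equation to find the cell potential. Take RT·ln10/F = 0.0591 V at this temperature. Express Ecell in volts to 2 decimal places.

+2.13 V

Since E°(V³⁺/V²⁺) > E°(Mg²⁺/Mg), V³⁺/V²⁺ serves as the cathode.
The standard potential is −0.252 − (−2.369) = +2.117 V and the balanced reaction transfers n = 2 electrons.
The balanced reaction is 2 V3+(aq) + Mg(s) → 2 V2+(aq) + Mg2+(aq), so Q = ([V2+(aq)]^2·[Mg2+(aq)]) / [V3+(aq)]^2 = 0.282 and log Q = −0.550.
E = E° − (0.0591/n)·log Q = +2.117 − (0.0591/2)(−0.550) = +2.13 V.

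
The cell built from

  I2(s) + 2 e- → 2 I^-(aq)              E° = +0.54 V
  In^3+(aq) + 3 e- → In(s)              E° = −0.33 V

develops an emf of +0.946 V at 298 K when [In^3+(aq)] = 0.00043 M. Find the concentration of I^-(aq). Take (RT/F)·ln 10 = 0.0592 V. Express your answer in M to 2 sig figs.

0.69 M

With I₂/I⁻ at the cathode and In³⁺/In at the anode, E°cell = +0.54 − (−0.33) = +0.87 V (n = 6).
Since E = E° − (0.0592/n)·log Q, log Q = n(E° − E)/0.0592 = −7.703.
Balancing electrons gives 3 I2(s) + 2 In(s) → 6 I^-(aq) + 2 In^3+(aq); thus Q = [I^-(aq)]^6·[In^3+(aq)]^2.
Solving for the unknown gives log [I^-(aq)] = −0.162, so [I^-(aq)] ≈ 0.69 M.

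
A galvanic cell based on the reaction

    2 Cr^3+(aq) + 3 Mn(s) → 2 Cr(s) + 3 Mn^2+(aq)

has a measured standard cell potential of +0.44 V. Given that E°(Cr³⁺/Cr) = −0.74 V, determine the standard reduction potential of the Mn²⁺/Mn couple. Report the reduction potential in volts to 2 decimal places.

In the reaction as written the Cr³⁺/Cr couple is reduced (cathode) and Mn²⁺/Mn is oxidized (anode), so E°cell = E°(Cr³⁺/Cr) − E°(Mn²⁺/Mn).
E°(Mn²⁺/Mn) = E°(cathode) − E°cell = −0.74 − (+0.44) = −1.18 V.

−1.18 V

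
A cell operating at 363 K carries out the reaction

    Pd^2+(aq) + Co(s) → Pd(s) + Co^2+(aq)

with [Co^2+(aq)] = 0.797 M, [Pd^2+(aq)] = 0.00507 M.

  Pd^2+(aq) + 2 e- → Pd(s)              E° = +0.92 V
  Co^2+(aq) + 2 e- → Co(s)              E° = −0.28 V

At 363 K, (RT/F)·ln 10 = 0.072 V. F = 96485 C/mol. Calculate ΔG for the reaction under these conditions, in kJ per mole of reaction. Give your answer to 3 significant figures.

With Pd²⁺/Pd reduced at the cathode, E°cell = +0.92 − (−0.28) = +1.20 V and n = 2.
Here Q = [Co^2+(aq)] / [Pd^2+(aq)] = 157 (log Q = 2.196), giving E = +1.20 − (0.072/2)·(2.196) = +1.1209 V.
Then ΔG = −nFE = −2 × 96485 × +1.1209 J/mol = −216 kJ/mol.

−216 kJ/mol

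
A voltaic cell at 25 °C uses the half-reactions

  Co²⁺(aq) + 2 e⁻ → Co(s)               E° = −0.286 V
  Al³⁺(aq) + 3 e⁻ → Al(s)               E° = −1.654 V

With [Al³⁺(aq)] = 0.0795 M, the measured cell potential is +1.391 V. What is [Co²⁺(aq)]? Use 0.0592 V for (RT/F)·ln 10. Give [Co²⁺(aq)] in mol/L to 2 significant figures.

With Co²⁺/Co at the cathode and Al³⁺/Al at the anode, E°cell = −0.286 − (−1.654) = +1.368 V (n = 6).
From the Nernst equation, log Q = n(E° − E)/0.0592 = 6·(+1.368 − (+1.391))/0.0592 = −2.331.
For 3 Co²⁺(aq) + 2 Al(s) → 3 Co(s) + 2 Al³⁺(aq), the reaction quotient is Q = [Al³⁺(aq)]^2 / [Co²⁺(aq)]^3.
Substituting the known concentrations and solving, log [Co²⁺(aq)] = 0.044 and [Co²⁺(aq)] = 1.1 M.

1.1 M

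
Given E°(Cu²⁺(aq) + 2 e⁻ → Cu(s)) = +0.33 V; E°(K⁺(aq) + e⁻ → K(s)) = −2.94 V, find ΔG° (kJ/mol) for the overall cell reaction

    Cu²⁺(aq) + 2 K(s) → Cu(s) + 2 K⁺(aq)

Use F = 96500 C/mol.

−631 kJ/mol

In the reaction as written Cu²⁺(aq) is reduced, so the Cu²⁺/Cu couple is the cathode and K⁺/K is the anode.
E°cell = +0.33 − (−2.94) = +3.27 V; balancing electrons gives n = 2.
ΔG° = −nFE°cell = −(2)(96500)(+3.27) J/mol = −631 kJ/mol.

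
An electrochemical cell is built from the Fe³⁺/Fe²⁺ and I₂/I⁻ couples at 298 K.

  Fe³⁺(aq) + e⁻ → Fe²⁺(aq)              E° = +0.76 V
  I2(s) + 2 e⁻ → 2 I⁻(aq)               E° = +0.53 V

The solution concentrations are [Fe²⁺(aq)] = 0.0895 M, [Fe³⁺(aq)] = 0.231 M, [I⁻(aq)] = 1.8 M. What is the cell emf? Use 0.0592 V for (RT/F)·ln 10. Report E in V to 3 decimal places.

Since E°(Fe³⁺/Fe²⁺) > E°(I₂/I⁻), Fe³⁺/Fe²⁺ serves as the cathode.
E°cell = E°cat − E°an = +0.76 − (+0.53) = +0.23 V; n = 2.
For the overall reaction 2 Fe³⁺(aq) + 2 I⁻(aq) → 2 Fe²⁺(aq) + I2(s), Q = [Fe²⁺(aq)]^2 / ([Fe³⁺(aq)]^2·[I⁻(aq)]^2) = 0.0463, giving log Q = −1.334.
E = E° − (0.0592/n)·log Q = +0.23 − (0.0592/2)(−1.334) = +0.269 V.

+0.269 V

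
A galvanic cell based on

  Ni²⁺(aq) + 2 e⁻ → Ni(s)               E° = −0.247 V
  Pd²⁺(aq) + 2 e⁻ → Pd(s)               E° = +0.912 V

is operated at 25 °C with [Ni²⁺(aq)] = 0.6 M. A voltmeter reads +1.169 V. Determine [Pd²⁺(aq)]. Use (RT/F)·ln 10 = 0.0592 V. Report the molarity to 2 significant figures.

1.3 M

The Pd²⁺/Pd couple has the larger reduction potential, so it is the cathode: E°cell = +0.912 − (−0.247) = +1.159 V and n = 2.
From the Nernst equation, log Q = n(E° − E)/0.0592 = 2·(+1.159 − (+1.169))/0.0592 = −0.338.
For Pd²⁺(aq) + Ni(s) → Pd(s) + Ni²⁺(aq), the reaction quotient is Q = [Ni²⁺(aq)] / [Pd²⁺(aq)].
Substituting the known concentrations and solving, log [Pd²⁺(aq)] = 0.116 and [Pd²⁺(aq)] = 1.3 M.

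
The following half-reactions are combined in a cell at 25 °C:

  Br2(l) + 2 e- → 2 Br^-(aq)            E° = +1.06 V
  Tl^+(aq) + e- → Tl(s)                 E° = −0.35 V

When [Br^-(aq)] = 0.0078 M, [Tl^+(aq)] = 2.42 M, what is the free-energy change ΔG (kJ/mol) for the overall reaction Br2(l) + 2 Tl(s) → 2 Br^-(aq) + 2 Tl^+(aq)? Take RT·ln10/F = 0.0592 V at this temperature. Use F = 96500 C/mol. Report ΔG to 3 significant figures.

−292 kJ/mol

E°cell = +1.06 − (−0.35) = +1.41 V; the balanced reaction transfers n = 2 electrons.
Here Q = [Br^-(aq)]^2·[Tl^+(aq)]^2 = 0.000356 (log Q = −3.448), giving E = +1.41 − (0.0592/2)·(−3.448) = +1.5121 V.
Finally ΔG = −nFE = −(2)(96500 C/mol)(+1.5121 V) = −292 kJ/mol.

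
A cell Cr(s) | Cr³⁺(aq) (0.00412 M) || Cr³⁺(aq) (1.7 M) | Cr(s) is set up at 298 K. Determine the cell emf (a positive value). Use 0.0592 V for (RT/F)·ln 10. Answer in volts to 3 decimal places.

For a concentration cell E°cell = 0, since both electrodes use the same couple.
The compartment with the higher Cr³⁺(aq) concentration (1.7 M) acts as the cathode; ions are reduced there and produced at the dilute (0.00412 M) anode.
With n = 3, Ecell = −(0.0592/3)·log([dilute]/[conc]) = −(0.0592/3)·log(0.00412/1.7) = +0.052 V.

0.052 V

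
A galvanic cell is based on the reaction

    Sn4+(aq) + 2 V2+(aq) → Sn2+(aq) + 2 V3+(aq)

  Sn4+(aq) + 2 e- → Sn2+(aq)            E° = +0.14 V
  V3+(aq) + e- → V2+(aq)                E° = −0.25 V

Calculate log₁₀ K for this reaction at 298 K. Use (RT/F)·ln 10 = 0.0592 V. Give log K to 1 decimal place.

The Sn⁴⁺/Sn²⁺ couple is reduced (cathode); E°cell = +0.14 − (−0.25) = +0.39 V with n = 2.
At equilibrium E = 0, so log K = nE°cell / 0.0592 = (2)(+0.39) / 0.0592 = 13.2.

log K = 13.2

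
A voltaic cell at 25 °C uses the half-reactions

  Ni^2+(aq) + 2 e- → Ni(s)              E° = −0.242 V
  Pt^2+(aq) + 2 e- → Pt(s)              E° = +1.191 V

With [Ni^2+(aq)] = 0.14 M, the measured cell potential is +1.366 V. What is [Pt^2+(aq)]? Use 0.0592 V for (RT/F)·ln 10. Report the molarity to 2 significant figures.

0.00076 M

With Pt²⁺/Pt at the cathode and Ni²⁺/Ni at the anode, E°cell = +1.191 − (−0.242) = +1.433 V (n = 2).
From the Nernst equation, log Q = n(E° − E)/0.0592 = 2·(+1.433 − (+1.366))/0.0592 = 2.264.
Balancing electrons gives Pt^2+(aq) + Ni(s) → Pt(s) + Ni^2+(aq); thus Q = [Ni^2+(aq)] / [Pt^2+(aq)].
Isolating [Pt^2+(aq)] in Q = 10^{2.264} yields log [Pt^2+(aq)] = −3.118, i.e. 0.00076 M.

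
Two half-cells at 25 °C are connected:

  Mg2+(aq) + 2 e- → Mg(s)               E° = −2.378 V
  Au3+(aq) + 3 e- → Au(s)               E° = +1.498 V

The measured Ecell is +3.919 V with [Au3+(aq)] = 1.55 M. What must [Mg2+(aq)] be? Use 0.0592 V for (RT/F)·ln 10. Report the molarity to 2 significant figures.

The Au³⁺/Au couple has the larger reduction potential, so it is the cathode: E°cell = +1.498 − (−2.378) = +3.876 V and n = 6.
From the Nernst equation, log Q = n(E° − E)/0.0592 = 6·(+3.876 − (+3.919))/0.0592 = −4.358.
For 2 Au3+(aq) + 3 Mg(s) → 2 Au(s) + 3 Mg2+(aq), the reaction quotient is Q = [Mg2+(aq)]^3 / [Au3+(aq)]^2.
Substituting the known concentrations and solving, log [Mg2+(aq)] = −1.326 and [Mg2+(aq)] = 0.047 M.

0.047 M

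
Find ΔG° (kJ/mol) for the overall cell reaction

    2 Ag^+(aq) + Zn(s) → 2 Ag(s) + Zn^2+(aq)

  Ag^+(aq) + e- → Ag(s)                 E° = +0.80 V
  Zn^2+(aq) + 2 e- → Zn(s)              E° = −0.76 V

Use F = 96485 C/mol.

−301 kJ/mol

In the reaction as written Ag^+(aq) is reduced, so the Ag⁺/Ag couple is the cathode and Zn²⁺/Zn is the anode.
E°cell = +0.80 − (−0.76) = +1.56 V; balancing electrons gives n = 2.
ΔG° = −nFE°cell = −(2)(96485)(+1.56) J/mol = −301 kJ/mol.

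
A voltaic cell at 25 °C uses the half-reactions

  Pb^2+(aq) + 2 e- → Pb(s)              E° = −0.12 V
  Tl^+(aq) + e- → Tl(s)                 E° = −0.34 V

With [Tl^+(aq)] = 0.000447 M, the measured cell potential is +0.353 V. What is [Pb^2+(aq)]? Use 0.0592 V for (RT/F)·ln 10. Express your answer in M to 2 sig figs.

Pb²⁺/Pb is the cathode (higher E°); E°cell = −0.12 − (−0.34) = +0.22 V with n = 2.
Since E = E° − (0.0592/n)·log Q, log Q = n(E° − E)/0.0592 = −4.493.
For Pb^2+(aq) + 2 Tl(s) → Pb(s) + 2 Tl^+(aq), the reaction quotient is Q = [Tl^+(aq)]^2 / [Pb^2+(aq)].
Isolating [Pb^2+(aq)] in Q = 10^{−4.493} yields log [Pb^2+(aq)] = −2.206, i.e. 0.0062 M.

0.0062 M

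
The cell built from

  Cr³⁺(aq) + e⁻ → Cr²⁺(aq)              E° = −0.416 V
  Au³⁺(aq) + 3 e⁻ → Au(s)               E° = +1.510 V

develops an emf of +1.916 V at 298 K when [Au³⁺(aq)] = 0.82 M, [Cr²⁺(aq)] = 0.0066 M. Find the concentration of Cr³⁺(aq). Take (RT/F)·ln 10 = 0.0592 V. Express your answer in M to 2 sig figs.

0.0091 M

The Au³⁺/Au couple has the larger reduction potential, so it is the cathode: E°cell = +1.510 − (−0.416) = +1.926 V and n = 3.
Rearranging E = E° − (0.0592/n)·log Q gives log Q = 3(+1.926 − (+1.916))/0.0592 = 0.507.
The balanced reaction is Au³⁺(aq) + 3 Cr²⁺(aq) → Au(s) + 3 Cr³⁺(aq), so Q = [Cr³⁺(aq)]^3 / ([Au³⁺(aq)]·[Cr²⁺(aq)]^3).
Isolating [Cr³⁺(aq)] in Q = 10^{0.507} yields log [Cr³⁺(aq)] = −2.040, i.e. 0.0091 M.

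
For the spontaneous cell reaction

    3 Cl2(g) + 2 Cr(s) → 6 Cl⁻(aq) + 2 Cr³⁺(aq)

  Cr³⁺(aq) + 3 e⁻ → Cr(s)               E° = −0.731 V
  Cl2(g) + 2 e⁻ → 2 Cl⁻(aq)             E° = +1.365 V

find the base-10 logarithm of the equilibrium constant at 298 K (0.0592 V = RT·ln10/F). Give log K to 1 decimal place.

log K = 212.4

The Cl₂/Cl⁻ couple is reduced (cathode); E°cell = +1.365 − (−0.731) = +2.096 V with n = 6.
At equilibrium E = 0, so log K = nE°cell / 0.0592 = (6)(+2.096) / 0.0592 = 212.4.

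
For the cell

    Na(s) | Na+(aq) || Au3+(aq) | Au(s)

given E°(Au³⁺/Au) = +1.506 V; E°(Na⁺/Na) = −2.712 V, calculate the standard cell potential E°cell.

By convention the left-hand electrode in cell notation is the anode (oxidation) and the right-hand electrode is the cathode (reduction).
E°cell = E°(right) − E°(left) = +1.506 − (−2.712) = +4.218 V.

+4.218 V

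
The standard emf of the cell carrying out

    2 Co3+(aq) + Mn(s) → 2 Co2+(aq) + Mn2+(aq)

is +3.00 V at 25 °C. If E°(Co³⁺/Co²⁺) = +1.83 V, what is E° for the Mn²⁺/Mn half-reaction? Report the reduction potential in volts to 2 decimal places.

−1.17 V

In the reaction as written the Co³⁺/Co²⁺ couple is reduced (cathode) and Mn²⁺/Mn is oxidized (anode), so E°cell = E°(Co³⁺/Co²⁺) − E°(Mn²⁺/Mn).
E°(Mn²⁺/Mn) = E°(cathode) − E°cell = +1.83 − (+3.00) = −1.17 V.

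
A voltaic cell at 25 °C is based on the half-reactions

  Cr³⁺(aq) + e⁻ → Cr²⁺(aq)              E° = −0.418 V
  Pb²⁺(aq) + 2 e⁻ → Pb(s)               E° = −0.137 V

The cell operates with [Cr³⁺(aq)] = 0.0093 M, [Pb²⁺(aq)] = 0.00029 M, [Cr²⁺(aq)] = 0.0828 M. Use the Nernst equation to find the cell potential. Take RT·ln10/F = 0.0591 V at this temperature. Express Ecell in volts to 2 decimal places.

+0.23 V

The Pb²⁺/Pb couple has the more positive E°, so it is the cathode; Cr³⁺/Cr²⁺ is the anode.
E°cell = −0.137 − (−0.418) = +0.281 V, with n = 2 electrons transferred.
Balancing gives Pb²⁺(aq) + 2 Cr²⁺(aq) → Pb(s) + 2 Cr³⁺(aq); hence Q = [Cr³⁺(aq)]^2 / ([Pb²⁺(aq)]·[Cr²⁺(aq)]^2) = 43.5 (log Q = 1.639).
E = E° − (0.0591/n)·log Q = +0.281 − (0.0591/2)(1.639) = +0.23 V.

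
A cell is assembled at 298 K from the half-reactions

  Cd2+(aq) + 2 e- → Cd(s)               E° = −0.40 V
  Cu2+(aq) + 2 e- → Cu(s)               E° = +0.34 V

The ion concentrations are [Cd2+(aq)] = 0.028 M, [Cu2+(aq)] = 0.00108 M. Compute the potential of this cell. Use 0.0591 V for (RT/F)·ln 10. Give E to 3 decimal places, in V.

Since E°(Cu²⁺/Cu) > E°(Cd²⁺/Cd), Cu²⁺/Cu serves as the cathode.
E°cell = +0.34 − (−0.40) = +0.74 V, with n = 2 electrons transferred.
The balanced reaction is Cu2+(aq) + Cd(s) → Cu(s) + Cd2+(aq), so Q = [Cd2+(aq)] / [Cu2+(aq)] = 25.9 and log Q = 1.414.
Applying E = E° − (RT ln10/nF)·log Q gives +0.74 − (0.0591/2)(1.414) = +0.698 V.

+0.698 V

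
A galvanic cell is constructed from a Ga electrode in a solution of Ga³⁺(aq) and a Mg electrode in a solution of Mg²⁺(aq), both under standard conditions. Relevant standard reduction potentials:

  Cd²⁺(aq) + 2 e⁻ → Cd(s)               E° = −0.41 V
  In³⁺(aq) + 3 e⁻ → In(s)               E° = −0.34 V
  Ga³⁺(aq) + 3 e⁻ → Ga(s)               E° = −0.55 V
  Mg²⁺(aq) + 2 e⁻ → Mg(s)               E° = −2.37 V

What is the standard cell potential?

+1.82 V

The Ga³⁺/Ga couple has the higher E°, so Ga ion is reduced (cathode) and Mg is oxidized (anode).
E°cell = E°(cathode) − E°(anode) = −0.55 − (−2.37) = +1.82 V.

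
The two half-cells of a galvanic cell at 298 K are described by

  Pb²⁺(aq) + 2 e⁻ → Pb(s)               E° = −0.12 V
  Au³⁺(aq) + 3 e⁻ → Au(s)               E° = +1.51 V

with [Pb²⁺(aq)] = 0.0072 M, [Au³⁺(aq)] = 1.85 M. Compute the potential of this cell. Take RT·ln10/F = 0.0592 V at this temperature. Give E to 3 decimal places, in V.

+1.699 V

Au³⁺/Au is reduced (cathode, E° = +1.51 V) and Pb²⁺/Pb is oxidized (anode).
E°cell = E°cat − E°an = +1.51 − (−0.12) = +1.63 V; n = 6.
Balancing gives 2 Au³⁺(aq) + 3 Pb(s) → 2 Au(s) + 3 Pb²⁺(aq); hence Q = [Pb²⁺(aq)]^3 / [Au³⁺(aq)]^2 = 1.09×10^−7 (log Q = −6.962).
Applying E = E° − (RT ln10/nF)·log Q gives +1.63 − (0.0592/6)(−6.962) = +1.699 V.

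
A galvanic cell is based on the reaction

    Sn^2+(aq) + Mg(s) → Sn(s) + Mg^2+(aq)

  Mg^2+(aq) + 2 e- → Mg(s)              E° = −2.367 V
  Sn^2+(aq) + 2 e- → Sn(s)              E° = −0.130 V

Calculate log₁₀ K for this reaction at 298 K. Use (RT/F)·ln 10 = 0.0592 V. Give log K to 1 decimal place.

log K = 75.6

The Sn²⁺/Sn couple is reduced (cathode); E°cell = −0.130 − (−2.367) = +2.237 V with n = 2.
At equilibrium E = 0, so log K = nE°cell / 0.0592 = (2)(+2.237) / 0.0592 = 75.6.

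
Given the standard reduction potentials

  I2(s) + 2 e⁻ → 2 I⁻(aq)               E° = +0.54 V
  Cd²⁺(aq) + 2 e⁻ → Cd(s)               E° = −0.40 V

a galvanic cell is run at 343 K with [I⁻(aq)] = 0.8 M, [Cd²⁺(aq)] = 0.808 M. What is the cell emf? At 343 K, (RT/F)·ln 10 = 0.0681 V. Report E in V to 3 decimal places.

I₂/I⁻ is reduced (cathode, E° = +0.54 V) and Cd²⁺/Cd is oxidized (anode).
E°cell = +0.54 − (−0.40) = +0.94 V, with n = 2 electrons transferred.
The balanced reaction is I2(s) + Cd(s) → 2 I⁻(aq) + Cd²⁺(aq), so Q = [I⁻(aq)]^2·[Cd²⁺(aq)] = 0.517 and log Q = −0.286.
E = E° − (0.0681/n)·log Q = +0.94 − (0.0681/2)(−0.286) = +0.950 V.

+0.950 V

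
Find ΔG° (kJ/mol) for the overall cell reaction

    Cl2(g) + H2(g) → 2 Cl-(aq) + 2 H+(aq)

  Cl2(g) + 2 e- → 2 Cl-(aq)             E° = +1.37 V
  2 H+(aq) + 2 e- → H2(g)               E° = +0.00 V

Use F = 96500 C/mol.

In the reaction as written Cl2(g) is reduced, so the Cl₂/Cl⁻ couple is the cathode and 2H⁺/H₂ is the anode.
E°cell = +1.37 − (+0.00) = +1.37 V; balancing electrons gives n = 2.
ΔG° = −nFE°cell = −(2)(96500)(+1.37) J/mol = −264 kJ/mol.

−264 kJ/mol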